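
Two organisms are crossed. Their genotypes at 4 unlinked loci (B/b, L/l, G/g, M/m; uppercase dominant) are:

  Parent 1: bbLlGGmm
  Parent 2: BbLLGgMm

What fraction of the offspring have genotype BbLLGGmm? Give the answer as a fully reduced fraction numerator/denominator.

bbLlGGmm gametes: bLGm×8, blGm×8
BbLLGgMm gametes: BLGM×2, BLGm×2, BLgM×2, BLgm×2, bLGM×2, bLGm×2, bLgM×2, bLgm×2
bbLlGGmm×BbLLGgMm grid (16·16=256): BbLLGGMm=16 BbLLGGmm=16 BbLLGgMm=16 BbLLGgmm=16 BbLlGGMm=16 BbLlGGmm=16 BbLlGgMm=16 BbLlGgmm=16 bbLLGGMm=16 bbLLGGmm=16 bbLLGgMm=16 bbLLGgmm=16 bbLlGGMm=16 bbLlGGmm=16 bbLlGgMm=16 bbLlGgmm=16
BbLLGGmm hits 16/256; gcd=16; 16÷16/256÷16 = 1/16

P(BbLLGGmm) = 1/16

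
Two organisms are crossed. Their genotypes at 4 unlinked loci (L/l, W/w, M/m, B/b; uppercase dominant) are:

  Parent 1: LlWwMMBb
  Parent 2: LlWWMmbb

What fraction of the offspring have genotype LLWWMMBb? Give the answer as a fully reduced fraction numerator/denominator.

LlWwMMBb gametes: LWMB×2, LWMb×2, LwMB×2, LwMb×2, lWMB×2, lWMb×2, lwMB×2, lwMb×2
LlWWMmbb gametes: LWMb×4, LWmb×4, lWMb×4, lWmb×4
LlWwMMBb×LlWWMmbb grid (16·16=256): LLWWMMBb=8 LLWWMMbb=8 LLWWMmBb=8 LLWWMmbb=8 LLWwMMBb=8 LLWwMMbb=8 LLWwMmBb=8 LLWwMmbb=8 LlWWMMBb=16 LlWWMMbb=16 LlWWMmBb=16 LlWWMmbb=16 LlWwMMBb=16 LlWwMMbb=16 LlWwMmBb=16 LlWwMmbb=16 llWWMMBb=8 llWWMMbb=8 llWWMmBb=8 llWWMmbb=8 llWwMMBb=8 llWwMMbb=8 llWwMmBb=8 llWwMmbb=8
LLWWMMBb hits 8/256; gcd=8; 8÷8/256÷8 = 1/32

P(LLWWMMBb) = 1/32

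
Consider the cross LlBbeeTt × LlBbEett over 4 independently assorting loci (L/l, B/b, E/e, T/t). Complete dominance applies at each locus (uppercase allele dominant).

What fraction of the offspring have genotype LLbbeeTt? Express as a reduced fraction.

P(LLbbeeTt) = 1/64

LlBbeeTt gametes: LBeT×2, LBet×2, LbeT×2, Lbet×2, lBeT×2, lBet×2, lbeT×2, lbet×2
LlBbEett gametes: LBEt×2, LBet×2, LbEt×2, Lbet×2, lBEt×2, lBet×2, lbEt×2, lbet×2
LlBbeeTt×LlBbEett grid (16·16=256): LLBBEeTt=4 LLBBEett=4 LLBBeeTt=4 LLBBeett=4 LLBbEeTt=8 LLBbEett=8 LLBbeeTt=8 LLBbeett=8 LLbbEeTt=4 LLbbEett=4 LLbbeeTt=4 LLbbeett=4 LlBBEeTt=8 LlBBEett=8 LlBBeeTt=8 LlBBeett=8 LlBbEeTt=16 LlBbEett=16 LlBbeeTt=16 LlBbeett=16 LlbbEeTt=8 LlbbEett=8 LlbbeeTt=8 Llbbeett=8 llBBEeTt=4 llBBEett=4 llBBeeTt=4 llBBeett=4 llBbEeTt=8 llBbEett=8 llBbeeTt=8 llBbeett=8 llbbEeTt=4 llbbEett=4 llbbeeTt=4 llbbeett=4
LLbbeeTt hits 4/256; gcd=4; 4÷4/256÷4 = 1/64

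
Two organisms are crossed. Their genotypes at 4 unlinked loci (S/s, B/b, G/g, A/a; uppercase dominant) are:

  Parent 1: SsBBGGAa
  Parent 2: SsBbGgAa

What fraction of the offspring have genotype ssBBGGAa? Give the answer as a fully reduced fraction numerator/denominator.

SsBBGGAa gametes: SBGA×4, SBGa×4, sBGA×4, sBGa×4
SsBbGgAa gametes: SBGA×1, SBGa×1, SBgA×1, SBga×1, SbGA×1, SbGa×1, SbgA×1, Sbga×1, sBGA×1, sBGa×1, sBgA×1, sBga×1, sbGA×1, sbGa×1, sbgA×1, sbga×1
SsBBGGAa×SsBbGgAa grid (16·16=256): SSBBGGAA=4 SSBBGGAa=8 SSBBGGaa=4 SSBBGgAA=4 SSBBGgAa=8 SSBBGgaa=4 SSBbGGAA=4 SSBbGGAa=8 SSBbGGaa=4 SSBbGgAA=4 SSBbGgAa=8 SSBbGgaa=4 SsBBGGAA=8 SsBBGGAa=16 SsBBGGaa=8 SsBBGgAA=8 SsBBGgAa=16 SsBBGgaa=8 SsBbGGAA=8 SsBbGGAa=16 SsBbGGaa=8 SsBbGgAA=8 SsBbGgAa=16 SsBbGgaa=8 ssBBGGAA=4 ssBBGGAa=8 ssBBGGaa=4 ssBBGgAA=4 ssBBGgAa=8 ssBBGgaa=4 ssBbGGAA=4 ssBbGGAa=8 ssBbGGaa=4 ssBbGgAA=4 ssBbGgAa=8 ssBbGgaa=4
ssBBGGAa hits 8/256; gcd=8; 8÷8/256÷8 = 1/32

P(ssBBGGAa) = 1/32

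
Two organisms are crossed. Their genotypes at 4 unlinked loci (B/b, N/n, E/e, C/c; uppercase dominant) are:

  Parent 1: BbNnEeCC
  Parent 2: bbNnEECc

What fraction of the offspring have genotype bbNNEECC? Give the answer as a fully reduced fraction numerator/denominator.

P(bbNNEECC) = 1/32

BbNnEeCC gametes: BNEC×2, BNeC×2, BnEC×2, BneC×2, bNEC×2, bNeC×2, bnEC×2, bneC×2
bbNnEECc gametes: bNEC×4, bNEc×4, bnEC×4, bnEc×4
BbNnEeCC×bbNnEECc grid (16·16=256): BbNNEECC=8 BbNNEECc=8 BbNNEeCC=8 BbNNEeCc=8 BbNnEECC=16 BbNnEECc=16 BbNnEeCC=16 BbNnEeCc=16 BbnnEECC=8 BbnnEECc=8 BbnnEeCC=8 BbnnEeCc=8 bbNNEECC=8 bbNNEECc=8 bbNNEeCC=8 bbNNEeCc=8 bbNnEECC=16 bbNnEECc=16 bbNnEeCC=16 bbNnEeCc=16 bbnnEECC=8 bbnnEECc=8 bbnnEeCC=8 bbnnEeCc=8
bbNNEECC hits 8/256; gcd=8; 8÷8/256÷8 = 1/32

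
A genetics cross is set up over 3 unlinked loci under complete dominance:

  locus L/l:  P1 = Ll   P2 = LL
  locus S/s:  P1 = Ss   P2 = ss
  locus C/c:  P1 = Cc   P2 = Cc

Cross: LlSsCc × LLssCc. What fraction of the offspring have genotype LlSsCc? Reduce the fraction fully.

P(LlSsCc) = 1/8

LlSsCc gametes: LSC×1, LSc×1, LsC×1, Lsc×1, lSC×1, lSc×1, lsC×1, lsc×1
LLssCc gametes: LsC×4, Lsc×4
LlSsCc×LLssCc grid (8·8=64): LLSsCC=4 LLSsCc=8 LLSscc=4 LLssCC=4 LLssCc=8 LLsscc=4 LlSsCC=4 LlSsCc=8 LlSscc=4 LlssCC=4 LlssCc=8 Llsscc=4
LlSsCc hits 8/64; gcd=8; 8÷8/64÷8 = 1/8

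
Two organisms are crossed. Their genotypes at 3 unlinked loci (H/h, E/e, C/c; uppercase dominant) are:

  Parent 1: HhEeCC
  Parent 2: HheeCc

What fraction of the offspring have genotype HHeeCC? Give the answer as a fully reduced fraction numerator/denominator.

HhEeCC gametes: HEC×2, HeC×2, hEC×2, heC×2
HheeCc gametes: HeC×2, Hec×2, heC×2, hec×2
HhEeCC×HheeCc grid (8·8=64): HHEeCC=4 HHEeCc=4 HHeeCC=4 HHeeCc=4 HhEeCC=8 HhEeCc=8 HheeCC=8 HheeCc=8 hhEeCC=4 hhEeCc=4 hheeCC=4 hheeCc=4
HHeeCC hits 4/64; gcd=4; 4÷4/64÷4 = 1/16

P(HHeeCC) = 1/16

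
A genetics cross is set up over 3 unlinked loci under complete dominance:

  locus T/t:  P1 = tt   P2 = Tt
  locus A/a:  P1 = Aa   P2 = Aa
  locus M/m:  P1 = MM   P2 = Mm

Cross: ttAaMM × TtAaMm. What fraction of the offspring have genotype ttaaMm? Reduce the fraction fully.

ttAaMM gametes: tAM×4, taM×4
TtAaMm gametes: TAM×1, TAm×1, TaM×1, Tam×1, tAM×1, tAm×1, taM×1, tam×1
ttAaMM×TtAaMm grid (8·8=64): TtAAMM=4 TtAAMm=4 TtAaMM=8 TtAaMm=8 TtaaMM=4 TtaaMm=4 ttAAMM=4 ttAAMm=4 ttAaMM=8 ttAaMm=8 ttaaMM=4 ttaaMm=4
ttaaMm hits 4/64; gcd=4; 4÷4/64÷4 = 1/16

P(ttaaMm) = 1/16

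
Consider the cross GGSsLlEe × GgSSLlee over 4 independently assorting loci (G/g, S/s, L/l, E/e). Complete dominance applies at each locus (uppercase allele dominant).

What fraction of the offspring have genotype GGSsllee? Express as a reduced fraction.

GGSsLlEe gametes: GSLE×2, GSLe×2, GSlE×2, GSle×2, GsLE×2, GsLe×2, GslE×2, Gsle×2
GgSSLlee gametes: GSLe×4, GSle×4, gSLe×4, gSle×4
GGSsLlEe×GgSSLlee grid (16·16=256): GGSSLLEe=8 GGSSLLee=8 GGSSLlEe=16 GGSSLlee=16 GGSSllEe=8 GGSSllee=8 GGSsLLEe=8 GGSsLLee=8 GGSsLlEe=16 GGSsLlee=16 GGSsllEe=8 GGSsllee=8 GgSSLLEe=8 GgSSLLee=8 GgSSLlEe=16 GgSSLlee=16 GgSSllEe=8 GgSSllee=8 GgSsLLEe=8 GgSsLLee=8 GgSsLlEe=16 GgSsLlee=16 GgSsllEe=8 GgSsllee=8
GGSsllee hits 8/256; gcd=8; 8÷8/256÷8 = 1/32

P(GGSsllee) = 1/32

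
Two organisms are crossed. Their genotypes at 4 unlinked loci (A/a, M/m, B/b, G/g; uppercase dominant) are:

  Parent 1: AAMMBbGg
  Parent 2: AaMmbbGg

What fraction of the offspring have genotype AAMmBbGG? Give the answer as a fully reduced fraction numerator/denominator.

P(AAMmBbGG) = 1/32

AAMMBbGg gametes: AMBG×4, AMBg×4, AMbG×4, AMbg×4
AaMmbbGg gametes: AMbG×2, AMbg×2, AmbG×2, Ambg×2, aMbG×2, aMbg×2, ambG×2, ambg×2
AAMMBbGg×AaMmbbGg grid (16·16=256): AAMMBbGG=8 AAMMBbGg=16 AAMMBbgg=8 AAMMbbGG=8 AAMMbbGg=16 AAMMbbgg=8 AAMmBbGG=8 AAMmBbGg=16 AAMmBbgg=8 AAMmbbGG=8 AAMmbbGg=16 AAMmbbgg=8 AaMMBbGG=8 AaMMBbGg=16 AaMMBbgg=8 AaMMbbGG=8 AaMMbbGg=16 AaMMbbgg=8 AaMmBbGG=8 AaMmBbGg=16 AaMmBbgg=8 AaMmbbGG=8 AaMmbbGg=16 AaMmbbgg=8
AAMmBbGG hits 8/256; gcd=8; 8÷8/256÷8 = 1/32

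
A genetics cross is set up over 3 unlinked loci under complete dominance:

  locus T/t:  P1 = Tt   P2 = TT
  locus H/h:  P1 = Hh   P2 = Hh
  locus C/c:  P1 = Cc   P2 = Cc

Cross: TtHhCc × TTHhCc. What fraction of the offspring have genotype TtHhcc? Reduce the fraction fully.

TtHhCc gametes: THC×1, THc×1, ThC×1, Thc×1, tHC×1, tHc×1, thC×1, thc×1
TTHhCc gametes: THC×2, THc×2, ThC×2, Thc×2
TtHhCc×TTHhCc grid (8·8=64): TTHHCC=2 TTHHCc=4 TTHHcc=2 TTHhCC=4 TTHhCc=8 TTHhcc=4 TThhCC=2 TThhCc=4 TThhcc=2 TtHHCC=2 TtHHCc=4 TtHHcc=2 TtHhCC=4 TtHhCc=8 TtHhcc=4 TthhCC=2 TthhCc=4 Tthhcc=2
TtHhcc hits 4/64; gcd=4; 4÷4/64÷4 = 1/16

P(TtHhcc) = 1/16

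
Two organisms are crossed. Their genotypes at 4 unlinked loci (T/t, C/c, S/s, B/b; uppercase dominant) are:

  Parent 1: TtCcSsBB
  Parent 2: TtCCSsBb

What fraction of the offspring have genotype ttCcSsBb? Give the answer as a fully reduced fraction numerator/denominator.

P(ttCcSsBb) = 1/32

TtCcSsBB gametes: TCSB×2, TCsB×2, TcSB×2, TcsB×2, tCSB×2, tCsB×2, tcSB×2, tcsB×2
TtCCSsBb gametes: TCSB×2, TCSb×2, TCsB×2, TCsb×2, tCSB×2, tCSb×2, tCsB×2, tCsb×2
TtCcSsBB×TtCCSsBb grid (16·16=256): TTCCSSBB=4 TTCCSSBb=4 TTCCSsBB=8 TTCCSsBb=8 TTCCssBB=4 TTCCssBb=4 TTCcSSBB=4 TTCcSSBb=4 TTCcSsBB=8 TTCcSsBb=8 TTCcssBB=4 TTCcssBb=4 TtCCSSBB=8 TtCCSSBb=8 TtCCSsBB=16 TtCCSsBb=16 TtCCssBB=8 TtCCssBb=8 TtCcSSBB=8 TtCcSSBb=8 TtCcSsBB=16 TtCcSsBb=16 TtCcssBB=8 TtCcssBb=8 ttCCSSBB=4 ttCCSSBb=4 ttCCSsBB=8 ttCCSsBb=8 ttCCssBB=4 ttCCssBb=4 ttCcSSBB=4 ttCcSSBb=4 ttCcSsBB=8 ttCcSsBb=8 ttCcssBB=4 ttCcssBb=4
ttCcSsBb hits 8/256; gcd=8; 8÷8/256÷8 = 1/32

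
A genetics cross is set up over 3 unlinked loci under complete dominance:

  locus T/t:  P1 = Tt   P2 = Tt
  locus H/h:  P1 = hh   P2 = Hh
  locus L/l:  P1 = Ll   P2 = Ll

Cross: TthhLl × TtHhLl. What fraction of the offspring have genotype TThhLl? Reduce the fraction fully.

P(TThhLl) = 1/16

TthhLl gametes: ThL×2, Thl×2, thL×2, thl×2
TtHhLl gametes: THL×1, THl×1, ThL×1, Thl×1, tHL×1, tHl×1, thL×1, thl×1
TthhLl×TtHhLl grid (8·8=64): TTHhLL=2 TTHhLl=4 TTHhll=2 TThhLL=2 TThhLl=4 TThhll=2 TtHhLL=4 TtHhLl=8 TtHhll=4 TthhLL=4 TthhLl=8 Tthhll=4 ttHhLL=2 ttHhLl=4 ttHhll=2 tthhLL=2 tthhLl=4 tthhll=2
TThhLl hits 4/64; gcd=4; 4÷4/64÷4 = 1/16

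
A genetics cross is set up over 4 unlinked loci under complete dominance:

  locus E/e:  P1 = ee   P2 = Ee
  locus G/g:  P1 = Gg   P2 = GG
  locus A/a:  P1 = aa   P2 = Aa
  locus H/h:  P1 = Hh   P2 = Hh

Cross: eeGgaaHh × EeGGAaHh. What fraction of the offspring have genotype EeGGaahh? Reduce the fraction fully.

eeGgaaHh gametes: eGaH×4, eGah×4, egaH×4, egah×4
EeGGAaHh gametes: EGAH×2, EGAh×2, EGaH×2, EGah×2, eGAH×2, eGAh×2, eGaH×2, eGah×2
eeGgaaHh×EeGGAaHh grid (16·16=256): EeGGAaHH=8 EeGGAaHh=16 EeGGAahh=8 EeGGaaHH=8 EeGGaaHh=16 EeGGaahh=8 EeGgAaHH=8 EeGgAaHh=16 EeGgAahh=8 EeGgaaHH=8 EeGgaaHh=16 EeGgaahh=8 eeGGAaHH=8 eeGGAaHh=16 eeGGAahh=8 eeGGaaHH=8 eeGGaaHh=16 eeGGaahh=8 eeGgAaHH=8 eeGgAaHh=16 eeGgAahh=8 eeGgaaHH=8 eeGgaaHh=16 eeGgaahh=8
EeGGaahh hits 8/256; gcd=8; 8÷8/256÷8 = 1/32

P(EeGGaahh) = 1/32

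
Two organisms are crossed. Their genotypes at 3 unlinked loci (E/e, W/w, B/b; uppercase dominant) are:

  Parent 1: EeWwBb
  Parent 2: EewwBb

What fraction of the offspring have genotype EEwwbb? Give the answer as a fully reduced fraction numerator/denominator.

EeWwBb gametes: EWB×1, EWb×1, EwB×1, Ewb×1, eWB×1, eWb×1, ewB×1, ewb×1
EewwBb gametes: EwB×2, Ewb×2, ewB×2, ewb×2
EeWwBb×EewwBb grid (8·8=64): EEWwBB=2 EEWwBb=4 EEWwbb=2 EEwwBB=2 EEwwBb=4 EEwwbb=2 EeWwBB=4 EeWwBb=8 EeWwbb=4 EewwBB=4 EewwBb=8 Eewwbb=4 eeWwBB=2 eeWwBb=4 eeWwbb=2 eewwBB=2 eewwBb=4 eewwbb=2
EEwwbb hits 2/64; gcd=2; 2÷2/64÷2 = 1/32

P(EEwwbb) = 1/32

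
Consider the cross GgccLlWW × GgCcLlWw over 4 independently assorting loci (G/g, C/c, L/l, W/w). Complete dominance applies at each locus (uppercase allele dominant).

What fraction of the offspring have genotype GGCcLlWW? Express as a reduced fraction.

GgccLlWW gametes: GcLW×4, GclW×4, gcLW×4, gclW×4
GgCcLlWw gametes: GCLW×1, GCLw×1, GClW×1, GClw×1, GcLW×1, GcLw×1, GclW×1, Gclw×1, gCLW×1, gCLw×1, gClW×1, gClw×1, gcLW×1, gcLw×1, gclW×1, gclw×1
GgccLlWW×GgCcLlWw grid (16·16=256): GGCcLLWW=4 GGCcLLWw=4 GGCcLlWW=8 GGCcLlWw=8 GGCcllWW=4 GGCcllWw=4 GGccLLWW=4 GGccLLWw=4 GGccLlWW=8 GGccLlWw=8 GGccllWW=4 GGccllWw=4 GgCcLLWW=8 GgCcLLWw=8 GgCcLlWW=16 GgCcLlWw=16 GgCcllWW=8 GgCcllWw=8 GgccLLWW=8 GgccLLWw=8 GgccLlWW=16 GgccLlWw=16 GgccllWW=8 GgccllWw=8 ggCcLLWW=4 ggCcLLWw=4 ggCcLlWW=8 ggCcLlWw=8 ggCcllWW=4 ggCcllWw=4 ggccLLWW=4 ggccLLWw=4 ggccLlWW=8 ggccLlWw=8 ggccllWW=4 ggccllWw=4
GGCcLlWW hits 8/256; gcd=8; 8÷8/256÷8 = 1/32

P(GGCcLlWW) = 1/32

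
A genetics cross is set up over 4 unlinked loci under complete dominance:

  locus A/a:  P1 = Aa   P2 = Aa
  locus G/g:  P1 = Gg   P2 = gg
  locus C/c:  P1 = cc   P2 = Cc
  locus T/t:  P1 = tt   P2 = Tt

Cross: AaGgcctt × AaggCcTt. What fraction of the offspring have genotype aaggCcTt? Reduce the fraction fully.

AaGgcctt gametes: AGct×4, Agct×4, aGct×4, agct×4
AaggCcTt gametes: AgCT×2, AgCt×2, AgcT×2, Agct×2, agCT×2, agCt×2, agcT×2, agct×2
AaGgcctt×AaggCcTt grid (16·16=256): AAGgCcTt=8 AAGgCctt=8 AAGgccTt=8 AAGgcctt=8 AAggCcTt=8 AAggCctt=8 AAggccTt=8 AAggcctt=8 AaGgCcTt=16 AaGgCctt=16 AaGgccTt=16 AaGgcctt=16 AaggCcTt=16 AaggCctt=16 AaggccTt=16 Aaggcctt=16 aaGgCcTt=8 aaGgCctt=8 aaGgccTt=8 aaGgcctt=8 aaggCcTt=8 aaggCctt=8 aaggccTt=8 aaggcctt=8
aaggCcTt hits 8/256; gcd=8; 8÷8/256÷8 = 1/32

P(aaggCcTt) = 1/32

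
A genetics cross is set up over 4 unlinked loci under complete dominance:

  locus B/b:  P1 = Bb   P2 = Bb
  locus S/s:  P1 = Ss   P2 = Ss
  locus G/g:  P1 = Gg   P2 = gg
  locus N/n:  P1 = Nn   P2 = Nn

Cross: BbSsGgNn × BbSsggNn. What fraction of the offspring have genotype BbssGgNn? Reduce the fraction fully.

BbSsGgNn gametes: BSGN×1, BSGn×1, BSgN×1, BSgn×1, BsGN×1, BsGn×1, BsgN×1, Bsgn×1, bSGN×1, bSGn×1, bSgN×1, bSgn×1, bsGN×1, bsGn×1, bsgN×1, bsgn×1
BbSsggNn gametes: BSgN×2, BSgn×2, BsgN×2, Bsgn×2, bSgN×2, bSgn×2, bsgN×2, bsgn×2
BbSsGgNn×BbSsggNn grid (16·16=256): BBSSGgNN=2 BBSSGgNn=4 BBSSGgnn=2 BBSSggNN=2 BBSSggNn=4 BBSSggnn=2 BBSsGgNN=4 BBSsGgNn=8 BBSsGgnn=4 BBSsggNN=4 BBSsggNn=8 BBSsggnn=4 BBssGgNN=2 BBssGgNn=4 BBssGgnn=2 BBssggNN=2 BBssggNn=4 BBssggnn=2 BbSSGgNN=4 BbSSGgNn=8 BbSSGgnn=4 BbSSggNN=4 BbSSggNn=8 BbSSggnn=4 BbSsGgNN=8 BbSsGgNn=16 BbSsGgnn=8 BbSsggNN=8 BbSsggNn=16 BbSsggnn=8 BbssGgNN=4 BbssGgNn=8 BbssGgnn=4 BbssggNN=4 BbssggNn=8 Bbssggnn=4 bbSSGgNN=2 bbSSGgNn=4 bbSSGgnn=2 bbSSggNN=2 bbSSggNn=4 bbSSggnn=2 bbSsGgNN=4 bbSsGgNn=8 bbSsGgnn=4 bbSsggNN=4 bbSsggNn=8 bbSsggnn=4 bbssGgNN=2 bbssGgNn=4 bbssGgnn=2 bbssggNN=2 bbssggNn=4 bbssggnn=2
BbssGgNn hits 8/256; gcd=8; 8÷8/256÷8 = 1/32

P(BbssGgNn) = 1/32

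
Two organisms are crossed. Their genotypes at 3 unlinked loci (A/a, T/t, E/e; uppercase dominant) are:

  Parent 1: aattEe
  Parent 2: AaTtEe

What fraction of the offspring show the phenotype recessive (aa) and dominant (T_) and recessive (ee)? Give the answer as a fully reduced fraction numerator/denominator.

P(aa T_ ee) = 1/16

aattEe gametes: atE×4, ate×4
AaTtEe gametes: ATE×1, ATe×1, AtE×1, Ate×1, aTE×1, aTe×1, atE×1, ate×1
aattEe×AaTtEe grid (8·8=64): AaTtEE=4 AaTtEe=8 AaTtee=4 AattEE=4 AattEe=8 Aattee=4 aaTtEE=4 aaTtEe=8 aaTtee=4 aattEE=4 aattEe=8 aattee=4
aa T_ ee hits 4/64; gcd=4; 4÷4/64÷4 = 1/16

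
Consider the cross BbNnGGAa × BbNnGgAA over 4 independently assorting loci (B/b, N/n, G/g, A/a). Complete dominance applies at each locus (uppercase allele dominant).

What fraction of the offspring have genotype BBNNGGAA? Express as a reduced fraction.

BbNnGGAa gametes: BNGA×2, BNGa×2, BnGA×2, BnGa×2, bNGA×2, bNGa×2, bnGA×2, bnGa×2
BbNnGgAA gametes: BNGA×2, BNgA×2, BnGA×2, BngA×2, bNGA×2, bNgA×2, bnGA×2, bngA×2
BbNnGGAa×BbNnGgAA grid (16·16=256): BBNNGGAA=4 BBNNGGAa=4 BBNNGgAA=4 BBNNGgAa=4 BBNnGGAA=8 BBNnGGAa=8 BBNnGgAA=8 BBNnGgAa=8 BBnnGGAA=4 BBnnGGAa=4 BBnnGgAA=4 BBnnGgAa=4 BbNNGGAA=8 BbNNGGAa=8 BbNNGgAA=8 BbNNGgAa=8 BbNnGGAA=16 BbNnGGAa=16 BbNnGgAA=16 BbNnGgAa=16 BbnnGGAA=8 BbnnGGAa=8 BbnnGgAA=8 BbnnGgAa=8 bbNNGGAA=4 bbNNGGAa=4 bbNNGgAA=4 bbNNGgAa=4 bbNnGGAA=8 bbNnGGAa=8 bbNnGgAA=8 bbNnGgAa=8 bbnnGGAA=4 bbnnGGAa=4 bbnnGgAA=4 bbnnGgAa=4
BBNNGGAA hits 4/256; gcd=4; 4÷4/256÷4 = 1/64

P(BBNNGGAA) = 1/64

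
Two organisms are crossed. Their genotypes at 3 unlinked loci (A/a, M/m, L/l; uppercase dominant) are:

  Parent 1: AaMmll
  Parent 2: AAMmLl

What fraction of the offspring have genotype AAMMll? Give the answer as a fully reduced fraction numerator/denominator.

AaMmll gametes: AMl×2, Aml×2, aMl×2, aml×2
AAMmLl gametes: AML×2, AMl×2, AmL×2, Aml×2
AaMmll×AAMmLl grid (8·8=64): AAMMLl=4 AAMMll=4 AAMmLl=8 AAMmll=8 AAmmLl=4 AAmmll=4 AaMMLl=4 AaMMll=4 AaMmLl=8 AaMmll=8 AammLl=4 Aammll=4
AAMMll hits 4/64; gcd=4; 4÷4/64÷4 = 1/16

P(AAMMll) = 1/16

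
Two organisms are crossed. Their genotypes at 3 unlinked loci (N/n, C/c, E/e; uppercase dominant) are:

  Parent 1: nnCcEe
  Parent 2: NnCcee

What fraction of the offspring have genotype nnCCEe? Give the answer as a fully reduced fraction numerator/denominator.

nnCcEe gametes: nCE×2, nCe×2, ncE×2, nce×2
NnCcee gametes: NCe×2, Nce×2, nCe×2, nce×2
nnCcEe×NnCcee grid (8·8=64): NnCCEe=4 NnCCee=4 NnCcEe=8 NnCcee=8 NnccEe=4 Nnccee=4 nnCCEe=4 nnCCee=4 nnCcEe=8 nnCcee=8 nnccEe=4 nnccee=4
nnCCEe hits 4/64; gcd=4; 4÷4/64÷4 = 1/16

P(nnCCEe) = 1/16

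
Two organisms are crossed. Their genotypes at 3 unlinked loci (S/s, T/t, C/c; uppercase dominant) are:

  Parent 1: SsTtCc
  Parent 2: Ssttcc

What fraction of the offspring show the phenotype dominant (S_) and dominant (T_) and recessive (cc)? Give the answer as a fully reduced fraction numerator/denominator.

P(S_ T_ cc) = 3/16

SsTtCc gametes: STC×1, STc×1, StC×1, Stc×1, sTC×1, sTc×1, stC×1, stc×1
Ssttcc gametes: Stc×4, stc×4
SsTtCc×Ssttcc grid (8·8=64): SSTtCc=4 SSTtcc=4 SSttCc=4 SSttcc=4 SsTtCc=8 SsTtcc=8 SsttCc=8 Ssttcc=8 ssTtCc=4 ssTtcc=4 ssttCc=4 ssttcc=4
S_ T_ cc hits 12/64; gcd=4; 12÷4/64÷4 = 3/16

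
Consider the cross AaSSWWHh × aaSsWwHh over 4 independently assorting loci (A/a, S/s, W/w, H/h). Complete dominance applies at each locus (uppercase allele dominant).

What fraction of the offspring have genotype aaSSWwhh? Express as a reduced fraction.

P(aaSSWwhh) = 1/32

AaSSWWHh gametes: ASWH×4, ASWh×4, aSWH×4, aSWh×4
aaSsWwHh gametes: aSWH×2, aSWh×2, aSwH×2, aSwh×2, asWH×2, asWh×2, aswH×2, aswh×2
AaSSWWHh×aaSsWwHh grid (16·16=256): AaSSWWHH=8 AaSSWWHh=16 AaSSWWhh=8 AaSSWwHH=8 AaSSWwHh=16 AaSSWwhh=8 AaSsWWHH=8 AaSsWWHh=16 AaSsWWhh=8 AaSsWwHH=8 AaSsWwHh=16 AaSsWwhh=8 aaSSWWHH=8 aaSSWWHh=16 aaSSWWhh=8 aaSSWwHH=8 aaSSWwHh=16 aaSSWwhh=8 aaSsWWHH=8 aaSsWWHh=16 aaSsWWhh=8 aaSsWwHH=8 aaSsWwHh=16 aaSsWwhh=8
aaSSWwhh hits 8/256; gcd=8; 8÷8/256÷8 = 1/32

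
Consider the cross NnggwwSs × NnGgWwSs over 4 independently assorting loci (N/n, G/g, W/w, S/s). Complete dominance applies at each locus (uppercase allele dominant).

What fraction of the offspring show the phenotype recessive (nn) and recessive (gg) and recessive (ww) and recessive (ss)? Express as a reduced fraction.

NnggwwSs gametes: NgwS×4, Ngws×4, ngwS×4, ngws×4
NnGgWwSs gametes: NGWS×1, NGWs×1, NGwS×1, NGws×1, NgWS×1, NgWs×1, NgwS×1, Ngws×1, nGWS×1, nGWs×1, nGwS×1, nGws×1, ngWS×1, ngWs×1, ngwS×1, ngws×1
NnggwwSs×NnGgWwSs grid (16·16=256): NNGgWwSS=4 NNGgWwSs=8 NNGgWwss=4 NNGgwwSS=4 NNGgwwSs=8 NNGgwwss=4 NNggWwSS=4 NNggWwSs=8 NNggWwss=4 NNggwwSS=4 NNggwwSs=8 NNggwwss=4 NnGgWwSS=8 NnGgWwSs=16 NnGgWwss=8 NnGgwwSS=8 NnGgwwSs=16 NnGgwwss=8 NnggWwSS=8 NnggWwSs=16 NnggWwss=8 NnggwwSS=8 NnggwwSs=16 Nnggwwss=8 nnGgWwSS=4 nnGgWwSs=8 nnGgWwss=4 nnGgwwSS=4 nnGgwwSs=8 nnGgwwss=4 nnggWwSS=4 nnggWwSs=8 nnggWwss=4 nnggwwSS=4 nnggwwSs=8 nnggwwss=4
nn gg ww ss hits 4/256; gcd=4; 4÷4/256÷4 = 1/64

P(nn gg ww ss) = 1/64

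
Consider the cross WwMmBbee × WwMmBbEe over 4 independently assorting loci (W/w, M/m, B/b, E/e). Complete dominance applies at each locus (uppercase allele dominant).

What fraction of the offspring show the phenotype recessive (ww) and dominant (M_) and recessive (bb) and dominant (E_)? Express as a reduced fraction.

WwMmBbee gametes: WMBe×2, WMbe×2, WmBe×2, Wmbe×2, wMBe×2, wMbe×2, wmBe×2, wmbe×2
WwMmBbEe gametes: WMBE×1, WMBe×1, WMbE×1, WMbe×1, WmBE×1, WmBe×1, WmbE×1, Wmbe×1, wMBE×1, wMBe×1, wMbE×1, wMbe×1, wmBE×1, wmBe×1, wmbE×1, wmbe×1
WwMmBbee×WwMmBbEe grid (16·16=256): WWMMBBEe=2 WWMMBBee=2 WWMMBbEe=4 WWMMBbee=4 WWMMbbEe=2 WWMMbbee=2 WWMmBBEe=4 WWMmBBee=4 WWMmBbEe=8 WWMmBbee=8 WWMmbbEe=4 WWMmbbee=4 WWmmBBEe=2 WWmmBBee=2 WWmmBbEe=4 WWmmBbee=4 WWmmbbEe=2 WWmmbbee=2 WwMMBBEe=4 WwMMBBee=4 WwMMBbEe=8 WwMMBbee=8 WwMMbbEe=4 WwMMbbee=4 WwMmBBEe=8 WwMmBBee=8 WwMmBbEe=16 WwMmBbee=16 WwMmbbEe=8 WwMmbbee=8 WwmmBBEe=4 WwmmBBee=4 WwmmBbEe=8 WwmmBbee=8 WwmmbbEe=4 Wwmmbbee=4 wwMMBBEe=2 wwMMBBee=2 wwMMBbEe=4 wwMMBbee=4 wwMMbbEe=2 wwMMbbee=2 wwMmBBEe=4 wwMmBBee=4 wwMmBbEe=8 wwMmBbee=8 wwMmbbEe=4 wwMmbbee=4 wwmmBBEe=2 wwmmBBee=2 wwmmBbEe=4 wwmmBbee=4 wwmmbbEe=2 wwmmbbee=2
ww M_ bb E_ hits 6/256; gcd=2; 6÷2/256÷2 = 3/128

P(ww M_ bb E_) = 3/128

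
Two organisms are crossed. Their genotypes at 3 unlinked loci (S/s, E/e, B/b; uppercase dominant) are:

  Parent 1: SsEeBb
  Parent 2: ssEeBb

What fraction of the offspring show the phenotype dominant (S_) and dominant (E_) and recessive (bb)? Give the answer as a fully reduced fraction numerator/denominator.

P(S_ E_ bb) = 3/32

SsEeBb gametes: SEB×1, SEb×1, SeB×1, Seb×1, sEB×1, sEb×1, seB×1, seb×1
ssEeBb gametes: sEB×2, sEb×2, seB×2, seb×2
SsEeBb×ssEeBb grid (8·8=64): SsEEBB=2 SsEEBb=4 SsEEbb=2 SsEeBB=4 SsEeBb=8 SsEebb=4 SseeBB=2 SseeBb=4 Sseebb=2 ssEEBB=2 ssEEBb=4 ssEEbb=2 ssEeBB=4 ssEeBb=8 ssEebb=4 sseeBB=2 sseeBb=4 sseebb=2
S_ E_ bb hits 6/64; gcd=2; 6÷2/64÷2 = 3/32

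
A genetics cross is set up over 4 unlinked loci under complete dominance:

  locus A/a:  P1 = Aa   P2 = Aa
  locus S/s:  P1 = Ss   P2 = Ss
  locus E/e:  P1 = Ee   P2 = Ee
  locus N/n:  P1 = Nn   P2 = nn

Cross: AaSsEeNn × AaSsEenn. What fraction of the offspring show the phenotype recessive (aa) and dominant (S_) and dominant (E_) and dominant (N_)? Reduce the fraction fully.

AaSsEeNn gametes: ASEN×1, ASEn×1, ASeN×1, ASen×1, AsEN×1, AsEn×1, AseN×1, Asen×1, aSEN×1, aSEn×1, aSeN×1, aSen×1, asEN×1, asEn×1, aseN×1, asen×1
AaSsEenn gametes: ASEn×2, ASen×2, AsEn×2, Asen×2, aSEn×2, aSen×2, asEn×2, asen×2
AaSsEeNn×AaSsEenn grid (16·16=256): AASSEENn=2 AASSEEnn=2 AASSEeNn=4 AASSEenn=4 AASSeeNn=2 AASSeenn=2 AASsEENn=4 AASsEEnn=4 AASsEeNn=8 AASsEenn=8 AASseeNn=4 AASseenn=4 AAssEENn=2 AAssEEnn=2 AAssEeNn=4 AAssEenn=4 AAsseeNn=2 AAsseenn=2 AaSSEENn=4 AaSSEEnn=4 AaSSEeNn=8 AaSSEenn=8 AaSSeeNn=4 AaSSeenn=4 AaSsEENn=8 AaSsEEnn=8 AaSsEeNn=16 AaSsEenn=16 AaSseeNn=8 AaSseenn=8 AassEENn=4 AassEEnn=4 AassEeNn=8 AassEenn=8 AasseeNn=4 Aasseenn=4 aaSSEENn=2 aaSSEEnn=2 aaSSEeNn=4 aaSSEenn=4 aaSSeeNn=2 aaSSeenn=2 aaSsEENn=4 aaSsEEnn=4 aaSsEeNn=8 aaSsEenn=8 aaSseeNn=4 aaSseenn=4 aassEENn=2 aassEEnn=2 aassEeNn=4 aassEenn=4 aasseeNn=2 aasseenn=2
aa S_ E_ N_ hits 18/256; gcd=2; 18÷2/256÷2 = 9/128

P(aa S_ E_ N_) = 9/128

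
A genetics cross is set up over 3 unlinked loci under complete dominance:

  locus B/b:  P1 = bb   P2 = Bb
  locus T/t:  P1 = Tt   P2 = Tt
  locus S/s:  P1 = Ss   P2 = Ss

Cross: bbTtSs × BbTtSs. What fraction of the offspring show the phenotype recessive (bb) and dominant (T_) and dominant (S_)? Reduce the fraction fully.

bbTtSs gametes: bTS×2, bTs×2, btS×2, bts×2
BbTtSs gametes: BTS×1, BTs×1, BtS×1, Bts×1, bTS×1, bTs×1, btS×1, bts×1
bbTtSs×BbTtSs grid (8·8=64): BbTTSS=2 BbTTSs=4 BbTTss=2 BbTtSS=4 BbTtSs=8 BbTtss=4 BbttSS=2 BbttSs=4 Bbttss=2 bbTTSS=2 bbTTSs=4 bbTTss=2 bbTtSS=4 bbTtSs=8 bbTtss=4 bbttSS=2 bbttSs=4 bbttss=2
bb T_ S_ hits 18/64; gcd=2; 18÷2/64÷2 = 9/32

P(bb T_ S_) = 9/32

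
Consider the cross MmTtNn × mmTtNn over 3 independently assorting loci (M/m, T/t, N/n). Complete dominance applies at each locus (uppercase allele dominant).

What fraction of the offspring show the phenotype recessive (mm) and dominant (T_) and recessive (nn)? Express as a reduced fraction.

MmTtNn gametes: MTN×1, MTn×1, MtN×1, Mtn×1, mTN×1, mTn×1, mtN×1, mtn×1
mmTtNn gametes: mTN×2, mTn×2, mtN×2, mtn×2
MmTtNn×mmTtNn grid (8·8=64): MmTTNN=2 MmTTNn=4 MmTTnn=2 MmTtNN=4 MmTtNn=8 MmTtnn=4 MmttNN=2 MmttNn=4 Mmttnn=2 mmTTNN=2 mmTTNn=4 mmTTnn=2 mmTtNN=4 mmTtNn=8 mmTtnn=4 mmttNN=2 mmttNn=4 mmttnn=2
mm T_ nn hits 6/64; gcd=2; 6÷2/64÷2 = 3/32

P(mm T_ nn) = 3/32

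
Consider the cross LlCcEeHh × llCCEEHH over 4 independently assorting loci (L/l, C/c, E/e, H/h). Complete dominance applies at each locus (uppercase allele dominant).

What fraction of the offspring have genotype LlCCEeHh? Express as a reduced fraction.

LlCcEeHh gametes: LCEH×1, LCEh×1, LCeH×1, LCeh×1, LcEH×1, LcEh×1, LceH×1, Lceh×1, lCEH×1, lCEh×1, lCeH×1, lCeh×1, lcEH×1, lcEh×1, lceH×1, lceh×1
llCCEEHH gametes: lCEH×16
LlCcEeHh×llCCEEHH grid (16·16=256): LlCCEEHH=16 LlCCEEHh=16 LlCCEeHH=16 LlCCEeHh=16 LlCcEEHH=16 LlCcEEHh=16 LlCcEeHH=16 LlCcEeHh=16 llCCEEHH=16 llCCEEHh=16 llCCEeHH=16 llCCEeHh=16 llCcEEHH=16 llCcEEHh=16 llCcEeHH=16 llCcEeHh=16
LlCCEeHh hits 16/256; gcd=16; 16÷16/256÷16 = 1/16

P(LlCCEeHh) = 1/16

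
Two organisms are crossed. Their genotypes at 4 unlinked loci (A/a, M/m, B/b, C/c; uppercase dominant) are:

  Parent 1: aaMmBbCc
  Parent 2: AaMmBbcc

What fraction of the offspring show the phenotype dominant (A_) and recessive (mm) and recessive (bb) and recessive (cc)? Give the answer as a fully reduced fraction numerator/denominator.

P(A_ mm bb cc) = 1/64

aaMmBbCc gametes: aMBC×2, aMBc×2, aMbC×2, aMbc×2, amBC×2, amBc×2, ambC×2, ambc×2
AaMmBbcc gametes: AMBc×2, AMbc×2, AmBc×2, Ambc×2, aMBc×2, aMbc×2, amBc×2, ambc×2
aaMmBbCc×AaMmBbcc grid (16·16=256): AaMMBBCc=4 AaMMBBcc=4 AaMMBbCc=8 AaMMBbcc=8 AaMMbbCc=4 AaMMbbcc=4 AaMmBBCc=8 AaMmBBcc=8 AaMmBbCc=16 AaMmBbcc=16 AaMmbbCc=8 AaMmbbcc=8 AammBBCc=4 AammBBcc=4 AammBbCc=8 AammBbcc=8 AammbbCc=4 Aammbbcc=4 aaMMBBCc=4 aaMMBBcc=4 aaMMBbCc=8 aaMMBbcc=8 aaMMbbCc=4 aaMMbbcc=4 aaMmBBCc=8 aaMmBBcc=8 aaMmBbCc=16 aaMmBbcc=16 aaMmbbCc=8 aaMmbbcc=8 aammBBCc=4 aammBBcc=4 aammBbCc=8 aammBbcc=8 aammbbCc=4 aammbbcc=4
A_ mm bb cc hits 4/256; gcd=4; 4÷4/256÷4 = 1/64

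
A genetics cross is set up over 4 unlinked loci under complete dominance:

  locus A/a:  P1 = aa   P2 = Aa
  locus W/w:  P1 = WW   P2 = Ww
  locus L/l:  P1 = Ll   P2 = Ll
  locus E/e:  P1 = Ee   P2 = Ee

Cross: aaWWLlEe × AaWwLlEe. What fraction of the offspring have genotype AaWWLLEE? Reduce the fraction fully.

P(AaWWLLEE) = 1/64

aaWWLlEe gametes: aWLE×4, aWLe×4, aWlE×4, aWle×4
AaWwLlEe gametes: AWLE×1, AWLe×1, AWlE×1, AWle×1, AwLE×1, AwLe×1, AwlE×1, Awle×1, aWLE×1, aWLe×1, aWlE×1, aWle×1, awLE×1, awLe×1, awlE×1, awle×1
aaWWLlEe×AaWwLlEe grid (16·16=256): AaWWLLEE=4 AaWWLLEe=8 AaWWLLee=4 AaWWLlEE=8 AaWWLlEe=16 AaWWLlee=8 AaWWllEE=4 AaWWllEe=8 AaWWllee=4 AaWwLLEE=4 AaWwLLEe=8 AaWwLLee=4 AaWwLlEE=8 AaWwLlEe=16 AaWwLlee=8 AaWwllEE=4 AaWwllEe=8 AaWwllee=4 aaWWLLEE=4 aaWWLLEe=8 aaWWLLee=4 aaWWLlEE=8 aaWWLlEe=16 aaWWLlee=8 aaWWllEE=4 aaWWllEe=8 aaWWllee=4 aaWwLLEE=4 aaWwLLEe=8 aaWwLLee=4 aaWwLlEE=8 aaWwLlEe=16 aaWwLlee=8 aaWwllEE=4 aaWwllEe=8 aaWwllee=4
AaWWLLEE hits 4/256; gcd=4; 4÷4/256÷4 = 1/64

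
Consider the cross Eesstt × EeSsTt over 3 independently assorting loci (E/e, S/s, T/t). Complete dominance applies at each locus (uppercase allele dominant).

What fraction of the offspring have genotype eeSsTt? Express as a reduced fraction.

Eesstt gametes: Est×4, est×4
EeSsTt gametes: EST×1, ESt×1, EsT×1, Est×1, eST×1, eSt×1, esT×1, est×1
Eesstt×EeSsTt grid (8·8=64): EESsTt=4 EESstt=4 EEssTt=4 EEsstt=4 EeSsTt=8 EeSstt=8 EessTt=8 Eesstt=8 eeSsTt=4 eeSstt=4 eessTt=4 eesstt=4
eeSsTt hits 4/64; gcd=4; 4÷4/64÷4 = 1/16

P(eeSsTt) = 1/16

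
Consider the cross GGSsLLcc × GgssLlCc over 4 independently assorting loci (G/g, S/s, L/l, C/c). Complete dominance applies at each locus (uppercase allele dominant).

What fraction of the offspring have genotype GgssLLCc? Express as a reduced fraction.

P(GgssLLCc) = 1/16

GGSsLLcc gametes: GSLc×8, GsLc×8
GgssLlCc gametes: GsLC×2, GsLc×2, GslC×2, Gslc×2, gsLC×2, gsLc×2, gslC×2, gslc×2
GGSsLLcc×GgssLlCc grid (16·16=256): GGSsLLCc=16 GGSsLLcc=16 GGSsLlCc=16 GGSsLlcc=16 GGssLLCc=16 GGssLLcc=16 GGssLlCc=16 GGssLlcc=16 GgSsLLCc=16 GgSsLLcc=16 GgSsLlCc=16 GgSsLlcc=16 GgssLLCc=16 GgssLLcc=16 GgssLlCc=16 GgssLlcc=16
GgssLLCc hits 16/256; gcd=16; 16÷16/256÷16 = 1/16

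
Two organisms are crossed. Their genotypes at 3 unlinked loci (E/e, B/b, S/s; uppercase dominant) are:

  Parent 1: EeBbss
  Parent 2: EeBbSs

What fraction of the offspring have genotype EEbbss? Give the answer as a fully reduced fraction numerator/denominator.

EeBbss gametes: EBs×2, Ebs×2, eBs×2, ebs×2
EeBbSs gametes: EBS×1, EBs×1, EbS×1, Ebs×1, eBS×1, eBs×1, ebS×1, ebs×1
EeBbss×EeBbSs grid (8·8=64): EEBBSs=2 EEBBss=2 EEBbSs=4 EEBbss=4 EEbbSs=2 EEbbss=2 EeBBSs=4 EeBBss=4 EeBbSs=8 EeBbss=8 EebbSs=4 Eebbss=4 eeBBSs=2 eeBBss=2 eeBbSs=4 eeBbss=4 eebbSs=2 eebbss=2
EEbbss hits 2/64; gcd=2; 2÷2/64÷2 = 1/32

P(EEbbss) = 1/32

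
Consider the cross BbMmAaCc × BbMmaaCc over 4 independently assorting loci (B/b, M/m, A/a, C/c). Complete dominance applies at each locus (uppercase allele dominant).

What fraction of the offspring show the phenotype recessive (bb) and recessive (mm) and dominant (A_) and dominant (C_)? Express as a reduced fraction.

P(bb mm A_ C_) = 3/128

BbMmAaCc gametes: BMAC×1, BMAc×1, BMaC×1, BMac×1, BmAC×1, BmAc×1, BmaC×1, Bmac×1, bMAC×1, bMAc×1, bMaC×1, bMac×1, bmAC×1, bmAc×1, bmaC×1, bmac×1
BbMmaaCc gametes: BMaC×2, BMac×2, BmaC×2, Bmac×2, bMaC×2, bMac×2, bmaC×2, bmac×2
BbMmAaCc×BbMmaaCc grid (16·16=256): BBMMAaCC=2 BBMMAaCc=4 BBMMAacc=2 BBMMaaCC=2 BBMMaaCc=4 BBMMaacc=2 BBMmAaCC=4 BBMmAaCc=8 BBMmAacc=4 BBMmaaCC=4 BBMmaaCc=8 BBMmaacc=4 BBmmAaCC=2 BBmmAaCc=4 BBmmAacc=2 BBmmaaCC=2 BBmmaaCc=4 BBmmaacc=2 BbMMAaCC=4 BbMMAaCc=8 BbMMAacc=4 BbMMaaCC=4 BbMMaaCc=8 BbMMaacc=4 BbMmAaCC=8 BbMmAaCc=16 BbMmAacc=8 BbMmaaCC=8 BbMmaaCc=16 BbMmaacc=8 BbmmAaCC=4 BbmmAaCc=8 BbmmAacc=4 BbmmaaCC=4 BbmmaaCc=8 Bbmmaacc=4 bbMMAaCC=2 bbMMAaCc=4 bbMMAacc=2 bbMMaaCC=2 bbMMaaCc=4 bbMMaacc=2 bbMmAaCC=4 bbMmAaCc=8 bbMmAacc=4 bbMmaaCC=4 bbMmaaCc=8 bbMmaacc=4 bbmmAaCC=2 bbmmAaCc=4 bbmmAacc=2 bbmmaaCC=2 bbmmaaCc=4 bbmmaacc=2
bb mm A_ C_ hits 6/256; gcd=2; 6÷2/256÷2 = 3/128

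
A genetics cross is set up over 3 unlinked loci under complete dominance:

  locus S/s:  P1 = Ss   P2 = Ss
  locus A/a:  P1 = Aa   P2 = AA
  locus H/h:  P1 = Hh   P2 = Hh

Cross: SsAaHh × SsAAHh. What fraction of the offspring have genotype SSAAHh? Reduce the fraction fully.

SsAaHh gametes: SAH×1, SAh×1, SaH×1, Sah×1, sAH×1, sAh×1, saH×1, sah×1
SsAAHh gametes: SAH×2, SAh×2, sAH×2, sAh×2
SsAaHh×SsAAHh grid (8·8=64): SSAAHH=2 SSAAHh=4 SSAAhh=2 SSAaHH=2 SSAaHh=4 SSAahh=2 SsAAHH=4 SsAAHh=8 SsAAhh=4 SsAaHH=4 SsAaHh=8 SsAahh=4 ssAAHH=2 ssAAHh=4 ssAAhh=2 ssAaHH=2 ssAaHh=4 ssAahh=2
SSAAHh hits 4/64; gcd=4; 4÷4/64÷4 = 1/16

P(SSAAHh) = 1/16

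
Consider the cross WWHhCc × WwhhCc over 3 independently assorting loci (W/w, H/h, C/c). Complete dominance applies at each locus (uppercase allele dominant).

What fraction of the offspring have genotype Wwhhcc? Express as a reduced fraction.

WWHhCc gametes: WHC×2, WHc×2, WhC×2, Whc×2
WwhhCc gametes: WhC×2, Whc×2, whC×2, whc×2
WWHhCc×WwhhCc grid (8·8=64): WWHhCC=4 WWHhCc=8 WWHhcc=4 WWhhCC=4 WWhhCc=8 WWhhcc=4 WwHhCC=4 WwHhCc=8 WwHhcc=4 WwhhCC=4 WwhhCc=8 Wwhhcc=4
Wwhhcc hits 4/64; gcd=4; 4÷4/64÷4 = 1/16

P(Wwhhcc) = 1/16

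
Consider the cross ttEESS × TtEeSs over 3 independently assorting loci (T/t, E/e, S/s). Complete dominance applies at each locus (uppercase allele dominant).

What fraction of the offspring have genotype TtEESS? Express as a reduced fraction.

P(TtEESS) = 1/8

ttEESS gametes: tES×8
TtEeSs gametes: TES×1, TEs×1, TeS×1, Tes×1, tES×1, tEs×1, teS×1, tes×1
ttEESS×TtEeSs grid (8·8=64): TtEESS=8 TtEESs=8 TtEeSS=8 TtEeSs=8 ttEESS=8 ttEESs=8 ttEeSS=8 ttEeSs=8
TtEESS hits 8/64; gcd=8; 8÷8/64÷8 = 1/8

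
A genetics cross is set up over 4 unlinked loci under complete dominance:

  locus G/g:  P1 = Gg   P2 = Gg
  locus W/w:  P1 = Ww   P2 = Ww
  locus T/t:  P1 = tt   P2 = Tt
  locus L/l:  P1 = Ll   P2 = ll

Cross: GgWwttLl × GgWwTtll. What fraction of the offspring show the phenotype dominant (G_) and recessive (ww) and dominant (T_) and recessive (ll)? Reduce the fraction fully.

P(G_ ww T_ ll) = 3/64

GgWwttLl gametes: GWtL×2, GWtl×2, GwtL×2, Gwtl×2, gWtL×2, gWtl×2, gwtL×2, gwtl×2
GgWwTtll gametes: GWTl×2, GWtl×2, GwTl×2, Gwtl×2, gWTl×2, gWtl×2, gwTl×2, gwtl×2
GgWwttLl×GgWwTtll grid (16·16=256): GGWWTtLl=4 GGWWTtll=4 GGWWttLl=4 GGWWttll=4 GGWwTtLl=8 GGWwTtll=8 GGWwttLl=8 GGWwttll=8 GGwwTtLl=4 GGwwTtll=4 GGwwttLl=4 GGwwttll=4 GgWWTtLl=8 GgWWTtll=8 GgWWttLl=8 GgWWttll=8 GgWwTtLl=16 GgWwTtll=16 GgWwttLl=16 GgWwttll=16 GgwwTtLl=8 GgwwTtll=8 GgwwttLl=8 Ggwwttll=8 ggWWTtLl=4 ggWWTtll=4 ggWWttLl=4 ggWWttll=4 ggWwTtLl=8 ggWwTtll=8 ggWwttLl=8 ggWwttll=8 ggwwTtLl=4 ggwwTtll=4 ggwwttLl=4 ggwwttll=4
G_ ww T_ ll hits 12/256; gcd=4; 12÷4/256÷4 = 3/64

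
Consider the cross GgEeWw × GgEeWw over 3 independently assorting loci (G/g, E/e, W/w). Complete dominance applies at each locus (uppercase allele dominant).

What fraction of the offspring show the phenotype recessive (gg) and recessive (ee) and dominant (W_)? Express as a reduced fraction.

GgEeWw gametes: GEW×1, GEw×1, GeW×1, Gew×1, gEW×1, gEw×1, geW×1, gew×1
GgEeWw gametes: GEW×1, GEw×1, GeW×1, Gew×1, gEW×1, gEw×1, geW×1, gew×1
GgEeWw×GgEeWw grid (8·8=64): GGEEWW=1 GGEEWw=2 GGEEww=1 GGEeWW=2 GGEeWw=4 GGEeww=2 GGeeWW=1 GGeeWw=2 GGeeww=1 GgEEWW=2 GgEEWw=4 GgEEww=2 GgEeWW=4 GgEeWw=8 GgEeww=4 GgeeWW=2 GgeeWw=4 Ggeeww=2 ggEEWW=1 ggEEWw=2 ggEEww=1 ggEeWW=2 ggEeWw=4 ggEeww=2 ggeeWW=1 ggeeWw=2 ggeeww=1
gg ee W_ hits 3/64; gcd=1; 3÷1/64÷1 = 3/64

P(gg ee W_) = 3/64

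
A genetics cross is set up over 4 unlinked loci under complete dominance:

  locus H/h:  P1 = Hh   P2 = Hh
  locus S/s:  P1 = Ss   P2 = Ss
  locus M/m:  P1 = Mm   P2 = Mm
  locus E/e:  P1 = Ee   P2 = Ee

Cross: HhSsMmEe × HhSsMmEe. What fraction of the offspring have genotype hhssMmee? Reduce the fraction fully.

P(hhssMmee) = 1/128

HhSsMmEe gametes: HSME×1, HSMe×1, HSmE×1, HSme×1, HsME×1, HsMe×1, HsmE×1, Hsme×1, hSME×1, hSMe×1, hSmE×1, hSme×1, hsME×1, hsMe×1, hsmE×1, hsme×1
HhSsMmEe gametes: HSME×1, HSMe×1, HSmE×1, HSme×1, HsME×1, HsMe×1, HsmE×1, Hsme×1, hSME×1, hSMe×1, hSmE×1, hSme×1, hsME×1, hsMe×1, hsmE×1, hsme×1
HhSsMmEe×HhSsMmEe grid (16·16=256): HHSSMMEE=1 HHSSMMEe=2 HHSSMMee=1 HHSSMmEE=2 HHSSMmEe=4 HHSSMmee=2 HHSSmmEE=1 HHSSmmEe=2 HHSSmmee=1 HHSsMMEE=2 HHSsMMEe=4 HHSsMMee=2 HHSsMmEE=4 HHSsMmEe=8 HHSsMmee=4 HHSsmmEE=2 HHSsmmEe=4 HHSsmmee=2 HHssMMEE=1 HHssMMEe=2 HHssMMee=1 HHssMmEE=2 HHssMmEe=4 HHssMmee=2 HHssmmEE=1 HHssmmEe=2 HHssmmee=1 HhSSMMEE=2 HhSSMMEe=4 HhSSMMee=2 HhSSMmEE=4 HhSSMmEe=8 HhSSMmee=4 HhSSmmEE=2 HhSSmmEe=4 HhSSmmee=2 HhSsMMEE=4 HhSsMMEe=8 HhSsMMee=4 HhSsMmEE=8 HhSsMmEe=16 HhSsMmee=8 HhSsmmEE=4 HhSsmmEe=8 HhSsmmee=4 HhssMMEE=2 HhssMMEe=4 HhssMMee=2 HhssMmEE=4 HhssMmEe=8 HhssMmee=4 HhssmmEE=2 HhssmmEe=4 Hhssmmee=2 hhSSMMEE=1 hhSSMMEe=2 hhSSMMee=1 hhSSMmEE=2 hhSSMmEe=4 hhSSMmee=2 hhSSmmEE=1 hhSSmmEe=2 hhSSmmee=1 hhSsMMEE=2 hhSsMMEe=4 hhSsMMee=2 hhSsMmEE=4 hhSsMmEe=8 hhSsMmee=4 hhSsmmEE=2 hhSsmmEe=4 hhSsmmee=2 hhssMMEE=1 hhssMMEe=2 hhssMMee=1 hhssMmEE=2 hhssMmEe=4 hhssMmee=2 hhssmmEE=1 hhssmmEe=2 hhssmmee=1
hhssMmee hits 2/256; gcd=2; 2÷2/256÷2 = 1/128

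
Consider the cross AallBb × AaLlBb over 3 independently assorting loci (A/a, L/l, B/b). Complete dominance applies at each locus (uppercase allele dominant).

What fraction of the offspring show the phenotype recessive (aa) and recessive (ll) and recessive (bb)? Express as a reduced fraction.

P(aa ll bb) = 1/32

AallBb gametes: AlB×2, Alb×2, alB×2, alb×2
AaLlBb gametes: ALB×1, ALb×1, AlB×1, Alb×1, aLB×1, aLb×1, alB×1, alb×1
AallBb×AaLlBb grid (8·8=64): AALlBB=2 AALlBb=4 AALlbb=2 AAllBB=2 AAllBb=4 AAllbb=2 AaLlBB=4 AaLlBb=8 AaLlbb=4 AallBB=4 AallBb=8 Aallbb=4 aaLlBB=2 aaLlBb=4 aaLlbb=2 aallBB=2 aallBb=4 aallbb=2
aa ll bb hits 2/64; gcd=2; 2÷2/64÷2 = 1/32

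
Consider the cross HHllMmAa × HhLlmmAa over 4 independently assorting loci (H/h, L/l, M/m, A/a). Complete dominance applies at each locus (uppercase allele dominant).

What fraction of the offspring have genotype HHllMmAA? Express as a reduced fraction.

HHllMmAa gametes: HlMA×4, HlMa×4, HlmA×4, Hlma×4
HhLlmmAa gametes: HLmA×2, HLma×2, HlmA×2, Hlma×2, hLmA×2, hLma×2, hlmA×2, hlma×2
HHllMmAa×HhLlmmAa grid (16·16=256): HHLlMmAA=8 HHLlMmAa=16 HHLlMmaa=8 HHLlmmAA=8 HHLlmmAa=16 HHLlmmaa=8 HHllMmAA=8 HHllMmAa=16 HHllMmaa=8 HHllmmAA=8 HHllmmAa=16 HHllmmaa=8 HhLlMmAA=8 HhLlMmAa=16 HhLlMmaa=8 HhLlmmAA=8 HhLlmmAa=16 HhLlmmaa=8 HhllMmAA=8 HhllMmAa=16 HhllMmaa=8 HhllmmAA=8 HhllmmAa=16 Hhllmmaa=8
HHllMmAA hits 8/256; gcd=8; 8÷8/256÷8 = 1/32

P(HHllMmAA) = 1/32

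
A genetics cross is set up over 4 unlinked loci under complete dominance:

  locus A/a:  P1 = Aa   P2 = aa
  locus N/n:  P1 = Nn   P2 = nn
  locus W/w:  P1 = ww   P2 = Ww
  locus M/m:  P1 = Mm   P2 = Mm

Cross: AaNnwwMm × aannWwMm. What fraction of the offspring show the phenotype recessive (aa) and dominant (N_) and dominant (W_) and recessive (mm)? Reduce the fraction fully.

AaNnwwMm gametes: ANwM×2, ANwm×2, AnwM×2, Anwm×2, aNwM×2, aNwm×2, anwM×2, anwm×2
aannWwMm gametes: anWM×4, anWm×4, anwM×4, anwm×4
AaNnwwMm×aannWwMm grid (16·16=256): AaNnWwMM=8 AaNnWwMm=16 AaNnWwmm=8 AaNnwwMM=8 AaNnwwMm=16 AaNnwwmm=8 AannWwMM=8 AannWwMm=16 AannWwmm=8 AannwwMM=8 AannwwMm=16 Aannwwmm=8 aaNnWwMM=8 aaNnWwMm=16 aaNnWwmm=8 aaNnwwMM=8 aaNnwwMm=16 aaNnwwmm=8 aannWwMM=8 aannWwMm=16 aannWwmm=8 aannwwMM=8 aannwwMm=16 aannwwmm=8
aa N_ W_ mm hits 8/256; gcd=8; 8÷8/256÷8 = 1/32

P(aa N_ W_ mm) = 1/32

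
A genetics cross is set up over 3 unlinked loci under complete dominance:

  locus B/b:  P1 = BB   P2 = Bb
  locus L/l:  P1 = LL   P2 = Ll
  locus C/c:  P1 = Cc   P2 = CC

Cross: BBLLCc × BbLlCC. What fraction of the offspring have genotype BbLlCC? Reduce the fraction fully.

BBLLCc gametes: BLC×4, BLc×4
BbLlCC gametes: BLC×2, BlC×2, bLC×2, blC×2
BBLLCc×BbLlCC grid (8·8=64): BBLLCC=8 BBLLCc=8 BBLlCC=8 BBLlCc=8 BbLLCC=8 BbLLCc=8 BbLlCC=8 BbLlCc=8
BbLlCC hits 8/64; gcd=8; 8÷8/64÷8 = 1/8

P(BbLlCC) = 1/8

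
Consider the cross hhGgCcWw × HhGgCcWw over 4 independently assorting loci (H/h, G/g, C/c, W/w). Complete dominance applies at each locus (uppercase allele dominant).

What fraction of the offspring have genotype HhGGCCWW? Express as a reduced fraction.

hhGgCcWw gametes: hGCW×2, hGCw×2, hGcW×2, hGcw×2, hgCW×2, hgCw×2, hgcW×2, hgcw×2
HhGgCcWw gametes: HGCW×1, HGCw×1, HGcW×1, HGcw×1, HgCW×1, HgCw×1, HgcW×1, Hgcw×1, hGCW×1, hGCw×1, hGcW×1, hGcw×1, hgCW×1, hgCw×1, hgcW×1, hgcw×1
hhGgCcWw×HhGgCcWw grid (16·16=256): HhGGCCWW=2 HhGGCCWw=4 HhGGCCww=2 HhGGCcWW=4 HhGGCcWw=8 HhGGCcww=4 HhGGccWW=2 HhGGccWw=4 HhGGccww=2 HhGgCCWW=4 HhGgCCWw=8 HhGgCCww=4 HhGgCcWW=8 HhGgCcWw=16 HhGgCcww=8 HhGgccWW=4 HhGgccWw=8 HhGgccww=4 HhggCCWW=2 HhggCCWw=4 HhggCCww=2 HhggCcWW=4 HhggCcWw=8 HhggCcww=4 HhggccWW=2 HhggccWw=4 Hhggccww=2 hhGGCCWW=2 hhGGCCWw=4 hhGGCCww=2 hhGGCcWW=4 hhGGCcWw=8 hhGGCcww=4 hhGGccWW=2 hhGGccWw=4 hhGGccww=2 hhGgCCWW=4 hhGgCCWw=8 hhGgCCww=4 hhGgCcWW=8 hhGgCcWw=16 hhGgCcww=8 hhGgccWW=4 hhGgccWw=8 hhGgccww=4 hhggCCWW=2 hhggCCWw=4 hhggCCww=2 hhggCcWW=4 hhggCcWw=8 hhggCcww=4 hhggccWW=2 hhggccWw=4 hhggccww=2
HhGGCCWW hits 2/256; gcd=2; 2÷2/256÷2 = 1/128

P(HhGGCCWW) = 1/128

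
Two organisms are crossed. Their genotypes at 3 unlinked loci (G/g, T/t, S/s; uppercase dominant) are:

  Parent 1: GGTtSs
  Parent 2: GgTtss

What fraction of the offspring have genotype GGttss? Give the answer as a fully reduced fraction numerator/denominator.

GGTtSs gametes: GTS×2, GTs×2, GtS×2, Gts×2
GgTtss gametes: GTs×2, Gts×2, gTs×2, gts×2
GGTtSs×GgTtss grid (8·8=64): GGTTSs=4 GGTTss=4 GGTtSs=8 GGTtss=8 GGttSs=4 GGttss=4 GgTTSs=4 GgTTss=4 GgTtSs=8 GgTtss=8 GgttSs=4 Ggttss=4
GGttss hits 4/64; gcd=4; 4÷4/64÷4 = 1/16

P(GGttss) = 1/16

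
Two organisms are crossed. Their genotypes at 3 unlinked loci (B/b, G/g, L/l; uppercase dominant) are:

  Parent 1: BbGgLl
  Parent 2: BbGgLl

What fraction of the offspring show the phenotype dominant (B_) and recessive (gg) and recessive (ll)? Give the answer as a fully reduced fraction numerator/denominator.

BbGgLl gametes: BGL×1, BGl×1, BgL×1, Bgl×1, bGL×1, bGl×1, bgL×1, bgl×1
BbGgLl gametes: BGL×1, BGl×1, BgL×1, Bgl×1, bGL×1, bGl×1, bgL×1, bgl×1
BbGgLl×BbGgLl grid (8·8=64): BBGGLL=1 BBGGLl=2 BBGGll=1 BBGgLL=2 BBGgLl=4 BBGgll=2 BBggLL=1 BBggLl=2 BBggll=1 BbGGLL=2 BbGGLl=4 BbGGll=2 BbGgLL=4 BbGgLl=8 BbGgll=4 BbggLL=2 BbggLl=4 Bbggll=2 bbGGLL=1 bbGGLl=2 bbGGll=1 bbGgLL=2 bbGgLl=4 bbGgll=2 bbggLL=1 bbggLl=2 bbggll=1
B_ gg ll hits 3/64; gcd=1; 3÷1/64÷1 = 3/64

P(B_ gg ll) = 3/64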